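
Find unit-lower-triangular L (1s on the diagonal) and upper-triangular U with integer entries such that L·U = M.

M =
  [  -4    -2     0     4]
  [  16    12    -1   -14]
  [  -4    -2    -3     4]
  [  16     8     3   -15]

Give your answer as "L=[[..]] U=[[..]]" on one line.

  r1 -= -4·r0 → [0,4,-1,2]
  r2 -= 1·r0 → [0,0,-3,0]
  r3 -= -4·r0 → [0,0,3,1]
  r2 -= 0·r1 → [0,0,-3,0]
  r3 -= 0·r1 → [0,0,3,1]
  r3 -= -1·r2 → [0,0,0,1]

L=[[1,0,0,0],[-4,1,0,0],[1,0,1,0],[-4,0,-1,1]] U=[[-4,-2,0,4],[0,4,-1,2],[0,0,-3,0],[0,0,0,1]]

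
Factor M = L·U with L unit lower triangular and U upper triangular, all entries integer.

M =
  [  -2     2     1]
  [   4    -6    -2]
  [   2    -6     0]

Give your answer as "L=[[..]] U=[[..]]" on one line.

  row1 -= -2·row0 → [0,-2,0]
  row2 -= -1·row0 → [0,-4,1]
  row2 -= 2·row1 → [0,0,1]

L=[[1,0,0],[-2,1,0],[-1,2,1]] U=[[-2,2,1],[0,-2,0],[0,0,1]]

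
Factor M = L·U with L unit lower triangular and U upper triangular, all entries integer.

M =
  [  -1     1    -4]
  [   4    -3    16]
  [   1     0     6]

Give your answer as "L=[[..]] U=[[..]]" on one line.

L=[[1,0,0],[-4,1,0],[-1,1,1]] U=[[-1,1,-4],[0,1,0],[0,0,2]]

  r1 -= -4·r0 → [0,1,0]
  r2 -= -1·r0 → [0,1,2]
  r2 -= 1·r1 → [0,0,2]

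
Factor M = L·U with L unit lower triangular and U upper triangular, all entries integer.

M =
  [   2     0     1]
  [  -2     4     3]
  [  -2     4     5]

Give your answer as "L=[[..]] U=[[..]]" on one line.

  row1 -= -1·row0 → [0,4,4]
  row2 -= -1·row0 → [0,4,6]
  row2 -= 1·row1 → [0,0,2]

L=[[1,0,0],[-1,1,0],[-1,1,1]] U=[[2,0,1],[0,4,4],[0,0,2]]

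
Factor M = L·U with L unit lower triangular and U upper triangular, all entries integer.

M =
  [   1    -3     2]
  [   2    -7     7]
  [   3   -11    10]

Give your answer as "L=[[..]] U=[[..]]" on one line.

  R1 -= 2·R0 → [0,-1,3]
  R2 -= 3·R0 → [0,-2,4]
  R2 -= 2·R1 → [0,0,-2]

L=[[1,0,0],[2,1,0],[3,2,1]] U=[[1,-3,2],[0,-1,3],[0,0,-2]]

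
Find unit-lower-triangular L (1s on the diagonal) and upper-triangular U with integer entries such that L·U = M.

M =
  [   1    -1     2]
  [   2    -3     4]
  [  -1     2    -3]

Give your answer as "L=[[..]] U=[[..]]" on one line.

  R1 -= 2·R0 → [0,-1,0]
  R2 -= -1·R0 → [0,1,-1]
  R2 -= -1·R1 → [0,0,-1]

L=[[1,0,0],[2,1,0],[-1,-1,1]] U=[[1,-1,2],[0,-1,0],[0,0,-1]]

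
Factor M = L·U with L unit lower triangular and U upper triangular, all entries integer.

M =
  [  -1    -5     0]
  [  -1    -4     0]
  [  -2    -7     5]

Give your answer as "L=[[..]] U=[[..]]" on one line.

  r1 -= 1·r0 → [0,1,0]
  r2 -= 2·r0 → [0,3,5]
  r2 -= 3·r1 → [0,0,5]

L=[[1,0,0],[1,1,0],[2,3,1]] U=[[-1,-5,0],[0,1,0],[0,0,5]]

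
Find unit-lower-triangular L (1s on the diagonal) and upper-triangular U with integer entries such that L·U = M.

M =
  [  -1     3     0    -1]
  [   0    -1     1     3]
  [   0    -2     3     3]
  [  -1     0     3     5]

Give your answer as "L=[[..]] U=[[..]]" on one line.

L=[[1,0,0,0],[0,1,0,0],[0,2,1,0],[1,3,0,1]] U=[[-1,3,0,-1],[0,-1,1,3],[0,0,1,-3],[0,0,0,-3]]

  r1 -= 0·r0 → [0,-1,1,3]
  r2 -= 0·r0 → [0,-2,3,3]
  r3 -= 1·r0 → [0,-3,3,6]
  r2 -= 2·r1 → [0,0,1,-3]
  r3 -= 3·r1 → [0,0,0,-3]
  r3 -= 0·r2 → [0,0,0,-3]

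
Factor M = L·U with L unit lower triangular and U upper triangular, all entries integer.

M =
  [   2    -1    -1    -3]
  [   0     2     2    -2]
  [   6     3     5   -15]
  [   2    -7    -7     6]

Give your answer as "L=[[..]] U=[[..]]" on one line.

  R1 -= 0·R0 → [0,2,2,-2]
  R2 -= 3·R0 → [0,6,8,-6]
  R3 -= 1·R0 → [0,-6,-6,9]
  R2 -= 3·R1 → [0,0,2,0]
  R3 -= -3·R1 → [0,0,0,3]
  R3 -= 0·R2 → [0,0,0,3]

L=[[1,0,0,0],[0,1,0,0],[3,3,1,0],[1,-3,0,1]] U=[[2,-1,-1,-3],[0,2,2,-2],[0,0,2,0],[0,0,0,3]]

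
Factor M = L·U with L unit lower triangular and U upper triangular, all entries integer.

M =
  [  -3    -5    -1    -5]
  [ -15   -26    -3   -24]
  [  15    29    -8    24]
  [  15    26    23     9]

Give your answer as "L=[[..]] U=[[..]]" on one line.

L=[[1,0,0,0],[5,1,0,0],[-5,-4,1,0],[-5,-1,-4,1]] U=[[-3,-5,-1,-5],[0,-1,2,1],[0,0,-5,3],[0,0,0,-3]]

  R1 -= 5·R0 → [0,-1,2,1]
  R2 -= -5·R0 → [0,4,-13,-1]
  R3 -= -5·R0 → [0,1,18,-16]
  R2 -= -4·R1 → [0,0,-5,3]
  R3 -= -1·R1 → [0,0,20,-15]
  R3 -= -4·R2 → [0,0,0,-3]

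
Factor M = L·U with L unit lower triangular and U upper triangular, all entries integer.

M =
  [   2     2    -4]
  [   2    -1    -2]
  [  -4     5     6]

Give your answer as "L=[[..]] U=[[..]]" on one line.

  r1 -= 1·r0 → [0,-3,2]
  r2 -= -2·r0 → [0,9,-2]
  r2 -= -3·r1 → [0,0,4]

L=[[1,0,0],[1,1,0],[-2,-3,1]] U=[[2,2,-4],[0,-3,2],[0,0,4]]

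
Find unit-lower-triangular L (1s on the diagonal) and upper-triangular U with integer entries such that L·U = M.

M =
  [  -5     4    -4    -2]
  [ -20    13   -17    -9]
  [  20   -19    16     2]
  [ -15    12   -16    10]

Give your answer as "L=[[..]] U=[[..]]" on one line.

L=[[1,0,0,0],[4,1,0,0],[-4,1,1,0],[3,0,-4,1]] U=[[-5,4,-4,-2],[0,-3,-1,-1],[0,0,1,-5],[0,0,0,-4]]

  R1 -= 4·R0 → [0,-3,-1,-1]
  R2 -= -4·R0 → [0,-3,0,-6]
  R3 -= 3·R0 → [0,0,-4,16]
  R2 -= 1·R1 → [0,0,1,-5]
  R3 -= 0·R1 → [0,0,-4,16]
  R3 -= -4·R2 → [0,0,0,-4]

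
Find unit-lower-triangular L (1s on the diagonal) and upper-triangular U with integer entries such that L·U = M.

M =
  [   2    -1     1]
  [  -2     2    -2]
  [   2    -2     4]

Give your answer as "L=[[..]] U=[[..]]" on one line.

L=[[1,0,0],[-1,1,0],[1,-1,1]] U=[[2,-1,1],[0,1,-1],[0,0,2]]

  r1 -= -1·r0 → [0,1,-1]
  r2 -= 1·r0 → [0,-1,3]
  r2 -= -1·r1 → [0,0,2]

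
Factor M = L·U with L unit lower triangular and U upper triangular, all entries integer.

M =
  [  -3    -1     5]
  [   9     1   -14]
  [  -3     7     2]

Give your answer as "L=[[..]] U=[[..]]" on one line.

L=[[1,0,0],[-3,1,0],[1,-4,1]] U=[[-3,-1,5],[0,-2,1],[0,0,1]]

  r1 -= -3·r0 → [0,-2,1]
  r2 -= 1·r0 → [0,8,-3]
  r2 -= -4·r1 → [0,0,1]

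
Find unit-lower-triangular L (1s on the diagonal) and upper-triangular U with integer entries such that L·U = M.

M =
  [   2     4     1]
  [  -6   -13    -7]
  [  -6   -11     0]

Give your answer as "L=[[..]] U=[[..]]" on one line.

L=[[1,0,0],[-3,1,0],[-3,-1,1]] U=[[2,4,1],[0,-1,-4],[0,0,-1]]

  R1 -= -3·R0 → [0,-1,-4]
  R2 -= -3·R0 → [0,1,3]
  R2 -= -1·R1 → [0,0,-1]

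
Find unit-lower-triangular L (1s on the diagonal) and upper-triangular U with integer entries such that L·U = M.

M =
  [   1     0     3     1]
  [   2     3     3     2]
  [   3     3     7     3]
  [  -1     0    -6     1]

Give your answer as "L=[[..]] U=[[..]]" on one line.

  r1 -= 2·r0 → [0,3,-3,0]
  r2 -= 3·r0 → [0,3,-2,0]
  r3 -= -1·r0 → [0,0,-3,2]
  r2 -= 1·r1 → [0,0,1,0]
  r3 -= 0·r1 → [0,0,-3,2]
  r3 -= -3·r2 → [0,0,0,2]

L=[[1,0,0,0],[2,1,0,0],[3,1,1,0],[-1,0,-3,1]] U=[[1,0,3,1],[0,3,-3,0],[0,0,1,0],[0,0,0,2]]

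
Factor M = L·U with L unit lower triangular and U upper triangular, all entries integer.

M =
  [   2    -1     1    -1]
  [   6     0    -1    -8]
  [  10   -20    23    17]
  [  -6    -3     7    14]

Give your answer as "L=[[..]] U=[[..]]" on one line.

  R1 -= 3·R0 → [0,3,-4,-5]
  R2 -= 5·R0 → [0,-15,18,22]
  R3 -= -3·R0 → [0,-6,10,11]
  R2 -= -5·R1 → [0,0,-2,-3]
  R3 -= -2·R1 → [0,0,2,1]
  R3 -= -1·R2 → [0,0,0,-2]

L=[[1,0,0,0],[3,1,0,0],[5,-5,1,0],[-3,-2,-1,1]] U=[[2,-1,1,-1],[0,3,-4,-5],[0,0,-2,-3],[0,0,0,-2]]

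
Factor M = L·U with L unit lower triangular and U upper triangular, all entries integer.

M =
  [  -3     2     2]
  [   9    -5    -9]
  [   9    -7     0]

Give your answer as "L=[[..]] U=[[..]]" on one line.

  row1 -= -3·row0 → [0,1,-3]
  row2 -= -3·row0 → [0,-1,6]
  row2 -= -1·row1 → [0,0,3]

L=[[1,0,0],[-3,1,0],[-3,-1,1]] U=[[-3,2,2],[0,1,-3],[0,0,3]]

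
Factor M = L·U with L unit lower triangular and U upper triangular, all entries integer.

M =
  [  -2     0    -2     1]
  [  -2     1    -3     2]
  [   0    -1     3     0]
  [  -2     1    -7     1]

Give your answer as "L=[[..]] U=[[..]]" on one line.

  r1 -= 1·r0 → [0,1,-1,1]
  r2 -= 0·r0 → [0,-1,3,0]
  r3 -= 1·r0 → [0,1,-5,0]
  r2 -= -1·r1 → [0,0,2,1]
  r3 -= 1·r1 → [0,0,-4,-1]
  r3 -= -2·r2 → [0,0,0,1]

L=[[1,0,0,0],[1,1,0,0],[0,-1,1,0],[1,1,-2,1]] U=[[-2,0,-2,1],[0,1,-1,1],[0,0,2,1],[0,0,0,1]]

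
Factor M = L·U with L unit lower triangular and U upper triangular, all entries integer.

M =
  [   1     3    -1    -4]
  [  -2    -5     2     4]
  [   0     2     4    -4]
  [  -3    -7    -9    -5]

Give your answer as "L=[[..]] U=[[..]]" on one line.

L=[[1,0,0,0],[-2,1,0,0],[0,2,1,0],[-3,2,-3,1]] U=[[1,3,-1,-4],[0,1,0,-4],[0,0,4,4],[0,0,0,3]]

  R1 -= -2·R0 → [0,1,0,-4]
  R2 -= 0·R0 → [0,2,4,-4]
  R3 -= -3·R0 → [0,2,-12,-17]
  R2 -= 2·R1 → [0,0,4,4]
  R3 -= 2·R1 → [0,0,-12,-9]
  R3 -= -3·R2 → [0,0,0,3]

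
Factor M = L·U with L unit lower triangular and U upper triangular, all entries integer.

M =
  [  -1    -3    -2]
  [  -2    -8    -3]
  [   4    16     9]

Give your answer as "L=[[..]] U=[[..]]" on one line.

L=[[1,0,0],[2,1,0],[-4,-2,1]] U=[[-1,-3,-2],[0,-2,1],[0,0,3]]

  row1 -= 2·row0 → [0,-2,1]
  row2 -= -4·row0 → [0,4,1]
  row2 -= -2·row1 → [0,0,3]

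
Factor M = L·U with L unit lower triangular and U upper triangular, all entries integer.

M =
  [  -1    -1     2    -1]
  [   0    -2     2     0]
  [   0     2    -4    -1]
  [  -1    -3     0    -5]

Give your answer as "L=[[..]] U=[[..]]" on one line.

L=[[1,0,0,0],[0,1,0,0],[0,-1,1,0],[1,1,2,1]] U=[[-1,-1,2,-1],[0,-2,2,0],[0,0,-2,-1],[0,0,0,-2]]

  r1 -= 0·r0 → [0,-2,2,0]
  r2 -= 0·r0 → [0,2,-4,-1]
  r3 -= 1·r0 → [0,-2,-2,-4]
  r2 -= -1·r1 → [0,0,-2,-1]
  r3 -= 1·r1 → [0,0,-4,-4]
  r3 -= 2·r2 → [0,0,0,-2]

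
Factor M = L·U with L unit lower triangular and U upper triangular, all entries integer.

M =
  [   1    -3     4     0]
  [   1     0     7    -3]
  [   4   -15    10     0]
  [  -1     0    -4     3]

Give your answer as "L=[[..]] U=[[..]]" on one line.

  r1 -= 1·r0 → [0,3,3,-3]
  r2 -= 4·r0 → [0,-3,-6,0]
  r3 -= -1·r0 → [0,-3,0,3]
  r2 -= -1·r1 → [0,0,-3,-3]
  r3 -= -1·r1 → [0,0,3,0]
  r3 -= -1·r2 → [0,0,0,-3]

L=[[1,0,0,0],[1,1,0,0],[4,-1,1,0],[-1,-1,-1,1]] U=[[1,-3,4,0],[0,3,3,-3],[0,0,-3,-3],[0,0,0,-3]]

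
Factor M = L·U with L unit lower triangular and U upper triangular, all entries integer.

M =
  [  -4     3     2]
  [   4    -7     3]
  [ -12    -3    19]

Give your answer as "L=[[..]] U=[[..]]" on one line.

L=[[1,0,0],[-1,1,0],[3,3,1]] U=[[-4,3,2],[0,-4,5],[0,0,-2]]

  row1 -= -1·row0 → [0,-4,5]
  row2 -= 3·row0 → [0,-12,13]
  row2 -= 3·row1 → [0,0,-2]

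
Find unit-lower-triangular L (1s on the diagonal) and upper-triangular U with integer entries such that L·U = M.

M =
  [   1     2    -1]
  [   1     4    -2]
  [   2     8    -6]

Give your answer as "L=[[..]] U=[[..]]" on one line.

  row1 -= 1·row0 → [0,2,-1]
  row2 -= 2·row0 → [0,4,-4]
  row2 -= 2·row1 → [0,0,-2]

L=[[1,0,0],[1,1,0],[2,2,1]] U=[[1,2,-1],[0,2,-1],[0,0,-2]]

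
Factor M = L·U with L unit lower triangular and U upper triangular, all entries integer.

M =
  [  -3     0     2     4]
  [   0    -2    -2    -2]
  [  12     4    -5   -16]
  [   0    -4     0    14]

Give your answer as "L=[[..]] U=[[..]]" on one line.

L=[[1,0,0,0],[0,1,0,0],[-4,-2,1,0],[0,2,-4,1]] U=[[-3,0,2,4],[0,-2,-2,-2],[0,0,-1,-4],[0,0,0,2]]

  r1 -= 0·r0 → [0,-2,-2,-2]
  r2 -= -4·r0 → [0,4,3,0]
  r3 -= 0·r0 → [0,-4,0,14]
  r2 -= -2·r1 → [0,0,-1,-4]
  r3 -= 2·r1 → [0,0,4,18]
  r3 -= -4·r2 → [0,0,0,2]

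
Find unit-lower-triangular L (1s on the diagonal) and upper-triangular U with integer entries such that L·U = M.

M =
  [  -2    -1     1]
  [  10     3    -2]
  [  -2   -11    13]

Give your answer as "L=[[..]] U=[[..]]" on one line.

  r1 -= -5·r0 → [0,-2,3]
  r2 -= 1·r0 → [0,-10,12]
  r2 -= 5·r1 → [0,0,-3]

L=[[1,0,0],[-5,1,0],[1,5,1]] U=[[-2,-1,1],[0,-2,3],[0,0,-3]]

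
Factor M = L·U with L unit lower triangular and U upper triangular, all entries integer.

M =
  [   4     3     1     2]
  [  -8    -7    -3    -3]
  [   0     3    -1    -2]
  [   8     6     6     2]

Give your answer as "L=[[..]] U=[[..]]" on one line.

L=[[1,0,0,0],[-2,1,0,0],[0,-3,1,0],[2,0,-1,1]] U=[[4,3,1,2],[0,-1,-1,1],[0,0,-4,1],[0,0,0,-1]]

  row1 -= -2·row0 → [0,-1,-1,1]
  row2 -= 0·row0 → [0,3,-1,-2]
  row3 -= 2·row0 → [0,0,4,-2]
  row2 -= -3·row1 → [0,0,-4,1]
  row3 -= 0·row1 → [0,0,4,-2]
  row3 -= -1·row2 → [0,0,0,-1]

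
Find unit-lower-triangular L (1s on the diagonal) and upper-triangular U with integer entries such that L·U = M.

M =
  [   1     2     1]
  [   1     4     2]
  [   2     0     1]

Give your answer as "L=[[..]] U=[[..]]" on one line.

  r1 -= 1·r0 → [0,2,1]
  r2 -= 2·r0 → [0,-4,-1]
  r2 -= -2·r1 → [0,0,1]

L=[[1,0,0],[1,1,0],[2,-2,1]] U=[[1,2,1],[0,2,1],[0,0,1]]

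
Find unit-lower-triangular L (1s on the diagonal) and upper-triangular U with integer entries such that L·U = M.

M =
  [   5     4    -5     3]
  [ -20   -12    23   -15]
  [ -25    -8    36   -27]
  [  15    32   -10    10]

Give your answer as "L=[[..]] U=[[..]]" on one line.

  R1 -= -4·R0 → [0,4,3,-3]
  R2 -= -5·R0 → [0,12,11,-12]
  R3 -= 3·R0 → [0,20,5,1]
  R2 -= 3·R1 → [0,0,2,-3]
  R3 -= 5·R1 → [0,0,-10,16]
  R3 -= -5·R2 → [0,0,0,1]

L=[[1,0,0,0],[-4,1,0,0],[-5,3,1,0],[3,5,-5,1]] U=[[5,4,-5,3],[0,4,3,-3],[0,0,2,-3],[0,0,0,1]]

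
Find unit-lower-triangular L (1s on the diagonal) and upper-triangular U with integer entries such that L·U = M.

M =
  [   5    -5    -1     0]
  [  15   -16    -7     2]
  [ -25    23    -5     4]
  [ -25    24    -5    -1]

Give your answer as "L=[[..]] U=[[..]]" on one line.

  row1 -= 3·row0 → [0,-1,-4,2]
  row2 -= -5·row0 → [0,-2,-10,4]
  row3 -= -5·row0 → [0,-1,-10,-1]
  row2 -= 2·row1 → [0,0,-2,0]
  row3 -= 1·row1 → [0,0,-6,-3]
  row3 -= 3·row2 → [0,0,0,-3]

L=[[1,0,0,0],[3,1,0,0],[-5,2,1,0],[-5,1,3,1]] U=[[5,-5,-1,0],[0,-1,-4,2],[0,0,-2,0],[0,0,0,-3]]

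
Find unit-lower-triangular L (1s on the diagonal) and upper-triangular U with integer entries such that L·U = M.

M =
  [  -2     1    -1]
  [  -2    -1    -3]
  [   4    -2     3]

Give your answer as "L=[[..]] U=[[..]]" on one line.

L=[[1,0,0],[1,1,0],[-2,0,1]] U=[[-2,1,-1],[0,-2,-2],[0,0,1]]

  row1 -= 1·row0 → [0,-2,-2]
  row2 -= -2·row0 → [0,0,1]
  row2 -= 0·row1 → [0,0,1]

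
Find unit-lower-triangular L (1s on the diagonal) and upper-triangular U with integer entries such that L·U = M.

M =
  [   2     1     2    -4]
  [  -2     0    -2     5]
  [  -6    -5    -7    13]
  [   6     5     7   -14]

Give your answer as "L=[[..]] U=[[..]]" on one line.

  row1 -= -1·row0 → [0,1,0,1]
  row2 -= -3·row0 → [0,-2,-1,1]
  row3 -= 3·row0 → [0,2,1,-2]
  row2 -= -2·row1 → [0,0,-1,3]
  row3 -= 2·row1 → [0,0,1,-4]
  row3 -= -1·row2 → [0,0,0,-1]

L=[[1,0,0,0],[-1,1,0,0],[-3,-2,1,0],[3,2,-1,1]] U=[[2,1,2,-4],[0,1,0,1],[0,0,-1,3],[0,0,0,-1]]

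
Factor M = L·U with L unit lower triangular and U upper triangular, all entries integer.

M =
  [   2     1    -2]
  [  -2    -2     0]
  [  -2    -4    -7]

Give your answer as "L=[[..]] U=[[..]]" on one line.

  r1 -= -1·r0 → [0,-1,-2]
  r2 -= -1·r0 → [0,-3,-9]
  r2 -= 3·r1 → [0,0,-3]

L=[[1,0,0],[-1,1,0],[-1,3,1]] U=[[2,1,-2],[0,-1,-2],[0,0,-3]]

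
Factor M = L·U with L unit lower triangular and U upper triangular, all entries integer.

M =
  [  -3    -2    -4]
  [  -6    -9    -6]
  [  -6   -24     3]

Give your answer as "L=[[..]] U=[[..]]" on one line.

  r1 -= 2·r0 → [0,-5,2]
  r2 -= 2·r0 → [0,-20,11]
  r2 -= 4·r1 → [0,0,3]

L=[[1,0,0],[2,1,0],[2,4,1]] U=[[-3,-2,-4],[0,-5,2],[0,0,3]]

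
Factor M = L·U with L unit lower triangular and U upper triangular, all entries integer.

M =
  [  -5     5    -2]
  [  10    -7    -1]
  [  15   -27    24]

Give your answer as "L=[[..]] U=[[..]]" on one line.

  r1 -= -2·r0 → [0,3,-5]
  r2 -= -3·r0 → [0,-12,18]
  r2 -= -4·r1 → [0,0,-2]

L=[[1,0,0],[-2,1,0],[-3,-4,1]] U=[[-5,5,-2],[0,3,-5],[0,0,-2]]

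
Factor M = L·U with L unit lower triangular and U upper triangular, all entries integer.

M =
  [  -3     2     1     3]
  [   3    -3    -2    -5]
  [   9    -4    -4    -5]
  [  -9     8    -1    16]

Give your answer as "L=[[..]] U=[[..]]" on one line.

L=[[1,0,0,0],[-1,1,0,0],[-3,-2,1,0],[3,-2,2,1]] U=[[-3,2,1,3],[0,-1,-1,-2],[0,0,-3,0],[0,0,0,3]]

  r1 -= -1·r0 → [0,-1,-1,-2]
  r2 -= -3·r0 → [0,2,-1,4]
  r3 -= 3·r0 → [0,2,-4,7]
  r2 -= -2·r1 → [0,0,-3,0]
  r3 -= -2·r1 → [0,0,-6,3]
  r3 -= 2·r2 → [0,0,0,3]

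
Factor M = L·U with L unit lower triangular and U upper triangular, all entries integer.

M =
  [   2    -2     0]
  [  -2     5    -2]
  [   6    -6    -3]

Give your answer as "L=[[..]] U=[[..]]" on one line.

L=[[1,0,0],[-1,1,0],[3,0,1]] U=[[2,-2,0],[0,3,-2],[0,0,-3]]

  R1 -= -1·R0 → [0,3,-2]
  R2 -= 3·R0 → [0,0,-3]
  R2 -= 0·R1 → [0,0,-3]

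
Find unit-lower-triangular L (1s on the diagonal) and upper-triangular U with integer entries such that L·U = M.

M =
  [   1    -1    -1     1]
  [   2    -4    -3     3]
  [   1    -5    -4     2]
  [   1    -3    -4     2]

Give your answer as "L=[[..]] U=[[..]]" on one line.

  r1 -= 2·r0 → [0,-2,-1,1]
  r2 -= 1·r0 → [0,-4,-3,1]
  r3 -= 1·r0 → [0,-2,-3,1]
  r2 -= 2·r1 → [0,0,-1,-1]
  r3 -= 1·r1 → [0,0,-2,0]
  r3 -= 2·r2 → [0,0,0,2]

L=[[1,0,0,0],[2,1,0,0],[1,2,1,0],[1,1,2,1]] U=[[1,-1,-1,1],[0,-2,-1,1],[0,0,-1,-1],[0,0,0,2]]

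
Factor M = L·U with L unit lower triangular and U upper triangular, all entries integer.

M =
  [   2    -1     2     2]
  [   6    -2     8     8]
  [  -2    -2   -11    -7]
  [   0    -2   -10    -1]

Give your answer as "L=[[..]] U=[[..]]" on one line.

L=[[1,0,0,0],[3,1,0,0],[-1,-3,1,0],[0,-2,2,1]] U=[[2,-1,2,2],[0,1,2,2],[0,0,-3,1],[0,0,0,1]]

  R1 -= 3·R0 → [0,1,2,2]
  R2 -= -1·R0 → [0,-3,-9,-5]
  R3 -= 0·R0 → [0,-2,-10,-1]
  R2 -= -3·R1 → [0,0,-3,1]
  R3 -= -2·R1 → [0,0,-6,3]
  R3 -= 2·R2 → [0,0,0,1]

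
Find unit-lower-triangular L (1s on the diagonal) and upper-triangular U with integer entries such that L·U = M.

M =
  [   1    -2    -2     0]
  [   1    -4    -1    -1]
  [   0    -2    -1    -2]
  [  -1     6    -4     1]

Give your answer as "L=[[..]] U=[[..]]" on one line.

L=[[1,0,0,0],[1,1,0,0],[0,1,1,0],[-1,-2,2,1]] U=[[1,-2,-2,0],[0,-2,1,-1],[0,0,-2,-1],[0,0,0,1]]

  R1 -= 1·R0 → [0,-2,1,-1]
  R2 -= 0·R0 → [0,-2,-1,-2]
  R3 -= -1·R0 → [0,4,-6,1]
  R2 -= 1·R1 → [0,0,-2,-1]
  R3 -= -2·R1 → [0,0,-4,-1]
  R3 -= 2·R2 → [0,0,0,1]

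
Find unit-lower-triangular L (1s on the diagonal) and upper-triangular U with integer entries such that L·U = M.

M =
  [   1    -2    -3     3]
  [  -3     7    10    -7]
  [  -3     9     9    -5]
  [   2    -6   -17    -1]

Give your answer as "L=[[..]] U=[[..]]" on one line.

L=[[1,0,0,0],[-3,1,0,0],[-3,3,1,0],[2,-2,3,1]] U=[[1,-2,-3,3],[0,1,1,2],[0,0,-3,-2],[0,0,0,3]]

  row1 -= -3·row0 → [0,1,1,2]
  row2 -= -3·row0 → [0,3,0,4]
  row3 -= 2·row0 → [0,-2,-11,-7]
  row2 -= 3·row1 → [0,0,-3,-2]
  row3 -= -2·row1 → [0,0,-9,-3]
  row3 -= 3·row2 → [0,0,0,3]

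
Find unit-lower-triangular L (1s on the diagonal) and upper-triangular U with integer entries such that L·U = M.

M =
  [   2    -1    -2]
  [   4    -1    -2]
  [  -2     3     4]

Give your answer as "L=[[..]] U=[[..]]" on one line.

  R1 -= 2·R0 → [0,1,2]
  R2 -= -1·R0 → [0,2,2]
  R2 -= 2·R1 → [0,0,-2]

L=[[1,0,0],[2,1,0],[-1,2,1]] U=[[2,-1,-2],[0,1,2],[0,0,-2]]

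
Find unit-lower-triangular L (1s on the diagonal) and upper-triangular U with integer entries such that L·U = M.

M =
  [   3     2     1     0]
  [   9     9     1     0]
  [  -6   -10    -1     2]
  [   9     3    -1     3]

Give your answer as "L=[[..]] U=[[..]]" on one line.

L=[[1,0,0,0],[3,1,0,0],[-2,-2,1,0],[3,-1,2,1]] U=[[3,2,1,0],[0,3,-2,0],[0,0,-3,2],[0,0,0,-1]]

  r1 -= 3·r0 → [0,3,-2,0]
  r2 -= -2·r0 → [0,-6,1,2]
  r3 -= 3·r0 → [0,-3,-4,3]
  r2 -= -2·r1 → [0,0,-3,2]
  r3 -= -1·r1 → [0,0,-6,3]
  r3 -= 2·r2 → [0,0,0,-1]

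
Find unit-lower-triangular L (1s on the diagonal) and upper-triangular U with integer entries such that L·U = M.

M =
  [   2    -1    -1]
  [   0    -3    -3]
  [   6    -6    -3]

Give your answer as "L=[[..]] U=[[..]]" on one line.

L=[[1,0,0],[0,1,0],[3,1,1]] U=[[2,-1,-1],[0,-3,-3],[0,0,3]]

  row1 -= 0·row0 → [0,-3,-3]
  row2 -= 3·row0 → [0,-3,0]
  row2 -= 1·row1 → [0,0,3]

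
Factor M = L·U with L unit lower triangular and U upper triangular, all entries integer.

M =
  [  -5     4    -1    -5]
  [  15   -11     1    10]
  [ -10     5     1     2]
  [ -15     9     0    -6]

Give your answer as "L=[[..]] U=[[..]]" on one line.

L=[[1,0,0,0],[-3,1,0,0],[2,-3,1,0],[3,-3,1,1]] U=[[-5,4,-1,-5],[0,1,-2,-5],[0,0,-3,-3],[0,0,0,-3]]

  row1 -= -3·row0 → [0,1,-2,-5]
  row2 -= 2·row0 → [0,-3,3,12]
  row3 -= 3·row0 → [0,-3,3,9]
  row2 -= -3·row1 → [0,0,-3,-3]
  row3 -= -3·row1 → [0,0,-3,-6]
  row3 -= 1·row2 → [0,0,0,-3]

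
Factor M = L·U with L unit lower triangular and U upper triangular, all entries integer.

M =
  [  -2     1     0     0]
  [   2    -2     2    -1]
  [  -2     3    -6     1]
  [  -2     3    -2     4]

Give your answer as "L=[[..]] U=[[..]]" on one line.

L=[[1,0,0,0],[-1,1,0,0],[1,-2,1,0],[1,-2,-1,1]] U=[[-2,1,0,0],[0,-1,2,-1],[0,0,-2,-1],[0,0,0,1]]

  row1 -= -1·row0 → [0,-1,2,-1]
  row2 -= 1·row0 → [0,2,-6,1]
  row3 -= 1·row0 → [0,2,-2,4]
  row2 -= -2·row1 → [0,0,-2,-1]
  row3 -= -2·row1 → [0,0,2,2]
  row3 -= -1·row2 → [0,0,0,1]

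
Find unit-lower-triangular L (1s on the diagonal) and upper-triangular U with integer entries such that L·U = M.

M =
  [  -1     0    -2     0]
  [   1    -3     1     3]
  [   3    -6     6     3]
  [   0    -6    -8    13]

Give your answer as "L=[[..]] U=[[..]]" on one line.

L=[[1,0,0,0],[-1,1,0,0],[-3,2,1,0],[0,2,-3,1]] U=[[-1,0,-2,0],[0,-3,-1,3],[0,0,2,-3],[0,0,0,-2]]

  row1 -= -1·row0 → [0,-3,-1,3]
  row2 -= -3·row0 → [0,-6,0,3]
  row3 -= 0·row0 → [0,-6,-8,13]
  row2 -= 2·row1 → [0,0,2,-3]
  row3 -= 2·row1 → [0,0,-6,7]
  row3 -= -3·row2 → [0,0,0,-2]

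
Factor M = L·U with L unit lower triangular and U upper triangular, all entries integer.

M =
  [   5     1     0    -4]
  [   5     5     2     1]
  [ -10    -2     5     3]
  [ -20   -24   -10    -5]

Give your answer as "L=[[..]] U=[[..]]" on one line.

L=[[1,0,0,0],[1,1,0,0],[-2,0,1,0],[-4,-5,0,1]] U=[[5,1,0,-4],[0,4,2,5],[0,0,5,-5],[0,0,0,4]]

  r1 -= 1·r0 → [0,4,2,5]
  r2 -= -2·r0 → [0,0,5,-5]
  r3 -= -4·r0 → [0,-20,-10,-21]
  r2 -= 0·r1 → [0,0,5,-5]
  r3 -= -5·r1 → [0,0,0,4]
  r3 -= 0·r2 → [0,0,0,4]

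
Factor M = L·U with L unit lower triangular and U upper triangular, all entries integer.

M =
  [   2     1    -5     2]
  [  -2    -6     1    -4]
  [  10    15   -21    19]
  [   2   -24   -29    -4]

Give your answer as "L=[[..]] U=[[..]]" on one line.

L=[[1,0,0,0],[-1,1,0,0],[5,-2,1,0],[1,5,1,1]] U=[[2,1,-5,2],[0,-5,-4,-2],[0,0,-4,5],[0,0,0,-1]]

  r1 -= -1·r0 → [0,-5,-4,-2]
  r2 -= 5·r0 → [0,10,4,9]
  r3 -= 1·r0 → [0,-25,-24,-6]
  r2 -= -2·r1 → [0,0,-4,5]
  r3 -= 5·r1 → [0,0,-4,4]
  r3 -= 1·r2 → [0,0,0,-1]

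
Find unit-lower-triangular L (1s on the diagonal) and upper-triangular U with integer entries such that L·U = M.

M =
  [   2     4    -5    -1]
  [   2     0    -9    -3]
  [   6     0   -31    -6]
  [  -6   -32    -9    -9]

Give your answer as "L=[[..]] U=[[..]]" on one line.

  R1 -= 1·R0 → [0,-4,-4,-2]
  R2 -= 3·R0 → [0,-12,-16,-3]
  R3 -= -3·R0 → [0,-20,-24,-12]
  R2 -= 3·R1 → [0,0,-4,3]
  R3 -= 5·R1 → [0,0,-4,-2]
  R3 -= 1·R2 → [0,0,0,-5]

L=[[1,0,0,0],[1,1,0,0],[3,3,1,0],[-3,5,1,1]] U=[[2,4,-5,-1],[0,-4,-4,-2],[0,0,-4,3],[0,0,0,-5]]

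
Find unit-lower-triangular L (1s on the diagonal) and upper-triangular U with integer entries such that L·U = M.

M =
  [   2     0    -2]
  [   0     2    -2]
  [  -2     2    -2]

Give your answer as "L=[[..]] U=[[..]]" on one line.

  row1 -= 0·row0 → [0,2,-2]
  row2 -= -1·row0 → [0,2,-4]
  row2 -= 1·row1 → [0,0,-2]

L=[[1,0,0],[0,1,0],[-1,1,1]] U=[[2,0,-2],[0,2,-2],[0,0,-2]]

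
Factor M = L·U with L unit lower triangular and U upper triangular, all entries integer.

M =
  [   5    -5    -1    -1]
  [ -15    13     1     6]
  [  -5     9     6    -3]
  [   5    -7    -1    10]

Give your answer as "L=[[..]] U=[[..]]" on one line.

  R1 -= -3·R0 → [0,-2,-2,3]
  R2 -= -1·R0 → [0,4,5,-4]
  R3 -= 1·R0 → [0,-2,0,11]
  R2 -= -2·R1 → [0,0,1,2]
  R3 -= 1·R1 → [0,0,2,8]
  R3 -= 2·R2 → [0,0,0,4]

L=[[1,0,0,0],[-3,1,0,0],[-1,-2,1,0],[1,1,2,1]] U=[[5,-5,-1,-1],[0,-2,-2,3],[0,0,1,2],[0,0,0,4]]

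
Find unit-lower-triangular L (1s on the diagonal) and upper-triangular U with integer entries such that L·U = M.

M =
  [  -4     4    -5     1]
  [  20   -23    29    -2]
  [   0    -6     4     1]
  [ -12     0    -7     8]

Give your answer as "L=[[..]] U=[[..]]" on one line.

L=[[1,0,0,0],[-5,1,0,0],[0,2,1,0],[3,4,2,1]] U=[[-4,4,-5,1],[0,-3,4,3],[0,0,-4,-5],[0,0,0,3]]

  R1 -= -5·R0 → [0,-3,4,3]
  R2 -= 0·R0 → [0,-6,4,1]
  R3 -= 3·R0 → [0,-12,8,5]
  R2 -= 2·R1 → [0,0,-4,-5]
  R3 -= 4·R1 → [0,0,-8,-7]
  R3 -= 2·R2 → [0,0,0,3]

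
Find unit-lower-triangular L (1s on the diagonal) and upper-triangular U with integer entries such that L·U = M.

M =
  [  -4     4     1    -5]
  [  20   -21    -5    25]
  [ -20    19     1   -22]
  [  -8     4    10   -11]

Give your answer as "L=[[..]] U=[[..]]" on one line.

  row1 -= -5·row0 → [0,-1,0,0]
  row2 -= 5·row0 → [0,-1,-4,3]
  row3 -= 2·row0 → [0,-4,8,-1]
  row2 -= 1·row1 → [0,0,-4,3]
  row3 -= 4·row1 → [0,0,8,-1]
  row3 -= -2·row2 → [0,0,0,5]

L=[[1,0,0,0],[-5,1,0,0],[5,1,1,0],[2,4,-2,1]] U=[[-4,4,1,-5],[0,-1,0,0],[0,0,-4,3],[0,0,0,5]]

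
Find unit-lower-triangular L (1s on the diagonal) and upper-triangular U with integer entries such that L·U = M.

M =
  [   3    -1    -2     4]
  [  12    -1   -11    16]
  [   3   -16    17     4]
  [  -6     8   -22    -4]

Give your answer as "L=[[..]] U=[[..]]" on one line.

  row1 -= 4·row0 → [0,3,-3,0]
  row2 -= 1·row0 → [0,-15,19,0]
  row3 -= -2·row0 → [0,6,-26,4]
  row2 -= -5·row1 → [0,0,4,0]
  row3 -= 2·row1 → [0,0,-20,4]
  row3 -= -5·row2 → [0,0,0,4]

L=[[1,0,0,0],[4,1,0,0],[1,-5,1,0],[-2,2,-5,1]] U=[[3,-1,-2,4],[0,3,-3,0],[0,0,4,0],[0,0,0,4]]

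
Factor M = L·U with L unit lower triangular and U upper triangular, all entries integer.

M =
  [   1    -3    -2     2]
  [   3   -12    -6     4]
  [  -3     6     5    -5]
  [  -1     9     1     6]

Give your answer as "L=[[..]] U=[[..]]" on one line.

  r1 -= 3·r0 → [0,-3,0,-2]
  r2 -= -3·r0 → [0,-3,-1,1]
  r3 -= -1·r0 → [0,6,-1,8]
  r2 -= 1·r1 → [0,0,-1,3]
  r3 -= -2·r1 → [0,0,-1,4]
  r3 -= 1·r2 → [0,0,0,1]

L=[[1,0,0,0],[3,1,0,0],[-3,1,1,0],[-1,-2,1,1]] U=[[1,-3,-2,2],[0,-3,0,-2],[0,0,-1,3],[0,0,0,1]]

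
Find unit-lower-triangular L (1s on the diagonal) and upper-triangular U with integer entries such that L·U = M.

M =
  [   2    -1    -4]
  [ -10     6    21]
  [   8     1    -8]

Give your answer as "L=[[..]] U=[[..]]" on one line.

L=[[1,0,0],[-5,1,0],[4,5,1]] U=[[2,-1,-4],[0,1,1],[0,0,3]]

  R1 -= -5·R0 → [0,1,1]
  R2 -= 4·R0 → [0,5,8]
  R2 -= 5·R1 → [0,0,3]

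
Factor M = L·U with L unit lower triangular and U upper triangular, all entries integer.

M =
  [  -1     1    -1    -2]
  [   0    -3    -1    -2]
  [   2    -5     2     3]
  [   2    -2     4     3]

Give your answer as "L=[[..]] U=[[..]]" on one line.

L=[[1,0,0,0],[0,1,0,0],[-2,1,1,0],[-2,0,2,1]] U=[[-1,1,-1,-2],[0,-3,-1,-2],[0,0,1,1],[0,0,0,-3]]

  row1 -= 0·row0 → [0,-3,-1,-2]
  row2 -= -2·row0 → [0,-3,0,-1]
  row3 -= -2·row0 → [0,0,2,-1]
  row2 -= 1·row1 → [0,0,1,1]
  row3 -= 0·row1 → [0,0,2,-1]
  row3 -= 2·row2 → [0,0,0,-3]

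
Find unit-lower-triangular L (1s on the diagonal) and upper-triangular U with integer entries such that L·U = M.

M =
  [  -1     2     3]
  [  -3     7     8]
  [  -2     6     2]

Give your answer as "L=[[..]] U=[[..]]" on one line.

L=[[1,0,0],[3,1,0],[2,2,1]] U=[[-1,2,3],[0,1,-1],[0,0,-2]]

  row1 -= 3·row0 → [0,1,-1]
  row2 -= 2·row0 → [0,2,-4]
  row2 -= 2·row1 → [0,0,-2]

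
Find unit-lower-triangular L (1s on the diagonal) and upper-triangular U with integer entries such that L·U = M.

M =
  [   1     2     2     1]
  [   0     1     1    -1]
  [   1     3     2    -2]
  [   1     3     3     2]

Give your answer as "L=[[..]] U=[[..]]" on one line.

L=[[1,0,0,0],[0,1,0,0],[1,1,1,0],[1,1,0,1]] U=[[1,2,2,1],[0,1,1,-1],[0,0,-1,-2],[0,0,0,2]]

  r1 -= 0·r0 → [0,1,1,-1]
  r2 -= 1·r0 → [0,1,0,-3]
  r3 -= 1·r0 → [0,1,1,1]
  r2 -= 1·r1 → [0,0,-1,-2]
  r3 -= 1·r1 → [0,0,0,2]
  r3 -= 0·r2 → [0,0,0,2]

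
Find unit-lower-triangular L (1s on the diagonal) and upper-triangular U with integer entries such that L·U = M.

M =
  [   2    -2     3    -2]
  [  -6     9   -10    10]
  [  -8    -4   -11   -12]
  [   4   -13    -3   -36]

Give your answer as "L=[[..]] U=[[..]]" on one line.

  r1 -= -3·r0 → [0,3,-1,4]
  r2 -= -4·r0 → [0,-12,1,-20]
  r3 -= 2·r0 → [0,-9,-9,-32]
  r2 -= -4·r1 → [0,0,-3,-4]
  r3 -= -3·r1 → [0,0,-12,-20]
  r3 -= 4·r2 → [0,0,0,-4]

L=[[1,0,0,0],[-3,1,0,0],[-4,-4,1,0],[2,-3,4,1]] U=[[2,-2,3,-2],[0,3,-1,4],[0,0,-3,-4],[0,0,0,-4]]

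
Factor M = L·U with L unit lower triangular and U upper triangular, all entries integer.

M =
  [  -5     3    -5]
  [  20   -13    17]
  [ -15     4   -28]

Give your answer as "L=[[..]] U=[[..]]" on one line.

L=[[1,0,0],[-4,1,0],[3,5,1]] U=[[-5,3,-5],[0,-1,-3],[0,0,2]]

  row1 -= -4·row0 → [0,-1,-3]
  row2 -= 3·row0 → [0,-5,-13]
  row2 -= 5·row1 → [0,0,2]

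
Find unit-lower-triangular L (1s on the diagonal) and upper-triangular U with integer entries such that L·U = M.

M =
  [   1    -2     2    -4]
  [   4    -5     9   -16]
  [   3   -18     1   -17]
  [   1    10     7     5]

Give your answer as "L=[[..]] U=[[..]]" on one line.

L=[[1,0,0,0],[4,1,0,0],[3,-4,1,0],[1,4,-1,1]] U=[[1,-2,2,-4],[0,3,1,0],[0,0,-1,-5],[0,0,0,4]]

  r1 -= 4·r0 → [0,3,1,0]
  r2 -= 3·r0 → [0,-12,-5,-5]
  r3 -= 1·r0 → [0,12,5,9]
  r2 -= -4·r1 → [0,0,-1,-5]
  r3 -= 4·r1 → [0,0,1,9]
  r3 -= -1·r2 → [0,0,0,4]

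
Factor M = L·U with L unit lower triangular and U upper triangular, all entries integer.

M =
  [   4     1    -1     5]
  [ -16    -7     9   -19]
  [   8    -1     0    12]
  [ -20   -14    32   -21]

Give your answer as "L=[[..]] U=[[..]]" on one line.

L=[[1,0,0,0],[-4,1,0,0],[2,1,1,0],[-5,3,-4,1]] U=[[4,1,-1,5],[0,-3,5,1],[0,0,-3,1],[0,0,0,5]]

  R1 -= -4·R0 → [0,-3,5,1]
  R2 -= 2·R0 → [0,-3,2,2]
  R3 -= -5·R0 → [0,-9,27,4]
  R2 -= 1·R1 → [0,0,-3,1]
  R3 -= 3·R1 → [0,0,12,1]
  R3 -= -4·R2 → [0,0,0,5]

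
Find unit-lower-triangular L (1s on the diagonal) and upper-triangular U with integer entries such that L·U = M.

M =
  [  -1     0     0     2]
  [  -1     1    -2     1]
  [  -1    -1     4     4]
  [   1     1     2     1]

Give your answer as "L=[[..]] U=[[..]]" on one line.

L=[[1,0,0,0],[1,1,0,0],[1,-1,1,0],[-1,1,2,1]] U=[[-1,0,0,2],[0,1,-2,-1],[0,0,2,1],[0,0,0,2]]

  R1 -= 1·R0 → [0,1,-2,-1]
  R2 -= 1·R0 → [0,-1,4,2]
  R3 -= -1·R0 → [0,1,2,3]
  R2 -= -1·R1 → [0,0,2,1]
  R3 -= 1·R1 → [0,0,4,4]
  R3 -= 2·R2 → [0,0,0,2]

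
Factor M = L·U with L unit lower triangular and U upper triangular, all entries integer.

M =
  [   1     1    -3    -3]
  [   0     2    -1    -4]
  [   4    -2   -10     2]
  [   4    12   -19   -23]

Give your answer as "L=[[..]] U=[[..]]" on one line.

  R1 -= 0·R0 → [0,2,-1,-4]
  R2 -= 4·R0 → [0,-6,2,14]
  R3 -= 4·R0 → [0,8,-7,-11]
  R2 -= -3·R1 → [0,0,-1,2]
  R3 -= 4·R1 → [0,0,-3,5]
  R3 -= 3·R2 → [0,0,0,-1]

L=[[1,0,0,0],[0,1,0,0],[4,-3,1,0],[4,4,3,1]] U=[[1,1,-3,-3],[0,2,-1,-4],[0,0,-1,2],[0,0,0,-1]]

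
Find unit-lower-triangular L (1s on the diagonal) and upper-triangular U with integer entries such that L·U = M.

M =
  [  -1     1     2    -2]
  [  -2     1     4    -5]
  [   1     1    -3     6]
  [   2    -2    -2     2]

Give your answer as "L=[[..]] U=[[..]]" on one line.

L=[[1,0,0,0],[2,1,0,0],[-1,-2,1,0],[-2,0,-2,1]] U=[[-1,1,2,-2],[0,-1,0,-1],[0,0,-1,2],[0,0,0,2]]

  r1 -= 2·r0 → [0,-1,0,-1]
  r2 -= -1·r0 → [0,2,-1,4]
  r3 -= -2·r0 → [0,0,2,-2]
  r2 -= -2·r1 → [0,0,-1,2]
  r3 -= 0·r1 → [0,0,2,-2]
  r3 -= -2·r2 → [0,0,0,2]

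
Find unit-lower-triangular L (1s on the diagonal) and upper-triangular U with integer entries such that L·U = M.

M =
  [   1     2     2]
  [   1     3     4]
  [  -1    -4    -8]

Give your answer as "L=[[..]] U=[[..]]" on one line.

L=[[1,0,0],[1,1,0],[-1,-2,1]] U=[[1,2,2],[0,1,2],[0,0,-2]]

  row1 -= 1·row0 → [0,1,2]
  row2 -= -1·row0 → [0,-2,-6]
  row2 -= -2·row1 → [0,0,-2]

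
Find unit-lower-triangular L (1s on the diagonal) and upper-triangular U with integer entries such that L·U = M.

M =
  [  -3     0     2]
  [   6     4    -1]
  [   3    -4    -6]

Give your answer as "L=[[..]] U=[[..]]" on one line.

L=[[1,0,0],[-2,1,0],[-1,-1,1]] U=[[-3,0,2],[0,4,3],[0,0,-1]]

  r1 -= -2·r0 → [0,4,3]
  r2 -= -1·r0 → [0,-4,-4]
  r2 -= -1·r1 → [0,0,-1]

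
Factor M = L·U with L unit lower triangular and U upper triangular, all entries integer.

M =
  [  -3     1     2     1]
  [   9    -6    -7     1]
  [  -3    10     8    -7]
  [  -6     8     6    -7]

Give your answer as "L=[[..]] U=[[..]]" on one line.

  r1 -= -3·r0 → [0,-3,-1,4]
  r2 -= 1·r0 → [0,9,6,-8]
  r3 -= 2·r0 → [0,6,2,-9]
  r2 -= -3·r1 → [0,0,3,4]
  r3 -= -2·r1 → [0,0,0,-1]
  r3 -= 0·r2 → [0,0,0,-1]

L=[[1,0,0,0],[-3,1,0,0],[1,-3,1,0],[2,-2,0,1]] U=[[-3,1,2,1],[0,-3,-1,4],[0,0,3,4],[0,0,0,-1]]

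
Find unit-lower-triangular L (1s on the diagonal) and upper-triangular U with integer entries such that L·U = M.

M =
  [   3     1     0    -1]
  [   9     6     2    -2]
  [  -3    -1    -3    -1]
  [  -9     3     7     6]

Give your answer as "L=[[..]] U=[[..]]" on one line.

  r1 -= 3·r0 → [0,3,2,1]
  r2 -= -1·r0 → [0,0,-3,-2]
  r3 -= -3·r0 → [0,6,7,3]
  r2 -= 0·r1 → [0,0,-3,-2]
  r3 -= 2·r1 → [0,0,3,1]
  r3 -= -1·r2 → [0,0,0,-1]

L=[[1,0,0,0],[3,1,0,0],[-1,0,1,0],[-3,2,-1,1]] U=[[3,1,0,-1],[0,3,2,1],[0,0,-3,-2],[0,0,0,-1]]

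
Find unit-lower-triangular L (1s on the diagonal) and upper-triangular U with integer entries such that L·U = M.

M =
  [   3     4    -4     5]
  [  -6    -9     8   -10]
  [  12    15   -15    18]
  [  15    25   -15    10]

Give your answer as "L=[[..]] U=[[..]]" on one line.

L=[[1,0,0,0],[-2,1,0,0],[4,1,1,0],[5,-5,5,1]] U=[[3,4,-4,5],[0,-1,0,0],[0,0,1,-2],[0,0,0,-5]]

  r1 -= -2·r0 → [0,-1,0,0]
  r2 -= 4·r0 → [0,-1,1,-2]
  r3 -= 5·r0 → [0,5,5,-15]
  r2 -= 1·r1 → [0,0,1,-2]
  r3 -= -5·r1 → [0,0,5,-15]
  r3 -= 5·r2 → [0,0,0,-5]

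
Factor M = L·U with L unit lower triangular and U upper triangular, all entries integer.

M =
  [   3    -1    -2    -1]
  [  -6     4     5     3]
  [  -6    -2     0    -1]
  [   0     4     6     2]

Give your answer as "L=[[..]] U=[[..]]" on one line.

  R1 -= -2·R0 → [0,2,1,1]
  R2 -= -2·R0 → [0,-4,-4,-3]
  R3 -= 0·R0 → [0,4,6,2]
  R2 -= -2·R1 → [0,0,-2,-1]
  R3 -= 2·R1 → [0,0,4,0]
  R3 -= -2·R2 → [0,0,0,-2]

L=[[1,0,0,0],[-2,1,0,0],[-2,-2,1,0],[0,2,-2,1]] U=[[3,-1,-2,-1],[0,2,1,1],[0,0,-2,-1],[0,0,0,-2]]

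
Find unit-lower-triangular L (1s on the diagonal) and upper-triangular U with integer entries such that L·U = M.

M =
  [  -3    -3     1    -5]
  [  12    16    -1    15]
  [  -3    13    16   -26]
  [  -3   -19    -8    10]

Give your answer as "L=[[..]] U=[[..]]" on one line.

  R1 -= -4·R0 → [0,4,3,-5]
  R2 -= 1·R0 → [0,16,15,-21]
  R3 -= 1·R0 → [0,-16,-9,15]
  R2 -= 4·R1 → [0,0,3,-1]
  R3 -= -4·R1 → [0,0,3,-5]
  R3 -= 1·R2 → [0,0,0,-4]

L=[[1,0,0,0],[-4,1,0,0],[1,4,1,0],[1,-4,1,1]] U=[[-3,-3,1,-5],[0,4,3,-5],[0,0,3,-1],[0,0,0,-4]]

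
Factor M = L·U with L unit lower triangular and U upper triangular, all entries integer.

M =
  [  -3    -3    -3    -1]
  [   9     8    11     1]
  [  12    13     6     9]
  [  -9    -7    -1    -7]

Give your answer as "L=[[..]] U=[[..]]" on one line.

L=[[1,0,0,0],[-3,1,0,0],[-4,-1,1,0],[3,-2,-3,1]] U=[[-3,-3,-3,-1],[0,-1,2,-2],[0,0,-4,3],[0,0,0,1]]

  R1 -= -3·R0 → [0,-1,2,-2]
  R2 -= -4·R0 → [0,1,-6,5]
  R3 -= 3·R0 → [0,2,8,-4]
  R2 -= -1·R1 → [0,0,-4,3]
  R3 -= -2·R1 → [0,0,12,-8]
  R3 -= -3·R2 → [0,0,0,1]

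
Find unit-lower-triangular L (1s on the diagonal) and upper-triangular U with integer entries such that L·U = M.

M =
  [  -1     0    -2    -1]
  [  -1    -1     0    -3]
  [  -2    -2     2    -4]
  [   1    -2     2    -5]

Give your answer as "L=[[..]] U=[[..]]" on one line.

L=[[1,0,0,0],[1,1,0,0],[2,2,1,0],[-1,2,-2,1]] U=[[-1,0,-2,-1],[0,-1,2,-2],[0,0,2,2],[0,0,0,2]]

  R1 -= 1·R0 → [0,-1,2,-2]
  R2 -= 2·R0 → [0,-2,6,-2]
  R3 -= -1·R0 → [0,-2,0,-6]
  R2 -= 2·R1 → [0,0,2,2]
  R3 -= 2·R1 → [0,0,-4,-2]
  R3 -= -2·R2 → [0,0,0,2]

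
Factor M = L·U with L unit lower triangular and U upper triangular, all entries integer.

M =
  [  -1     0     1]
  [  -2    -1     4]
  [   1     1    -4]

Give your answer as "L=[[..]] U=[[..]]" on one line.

L=[[1,0,0],[2,1,0],[-1,-1,1]] U=[[-1,0,1],[0,-1,2],[0,0,-1]]

  R1 -= 2·R0 → [0,-1,2]
  R2 -= -1·R0 → [0,1,-3]
  R2 -= -1·R1 → [0,0,-1]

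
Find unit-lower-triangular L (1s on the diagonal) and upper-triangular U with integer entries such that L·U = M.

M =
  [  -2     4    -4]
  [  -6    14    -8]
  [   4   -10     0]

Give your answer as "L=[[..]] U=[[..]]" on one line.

  R1 -= 3·R0 → [0,2,4]
  R2 -= -2·R0 → [0,-2,-8]
  R2 -= -1·R1 → [0,0,-4]

L=[[1,0,0],[3,1,0],[-2,-1,1]] U=[[-2,4,-4],[0,2,4],[0,0,-4]]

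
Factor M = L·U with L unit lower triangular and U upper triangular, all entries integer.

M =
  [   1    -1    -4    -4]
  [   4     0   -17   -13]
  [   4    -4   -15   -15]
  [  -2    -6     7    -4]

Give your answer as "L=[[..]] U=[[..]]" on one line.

L=[[1,0,0,0],[4,1,0,0],[4,0,1,0],[-2,-2,-3,1]] U=[[1,-1,-4,-4],[0,4,-1,3],[0,0,1,1],[0,0,0,-3]]

  R1 -= 4·R0 → [0,4,-1,3]
  R2 -= 4·R0 → [0,0,1,1]
  R3 -= -2·R0 → [0,-8,-1,-12]
  R2 -= 0·R1 → [0,0,1,1]
  R3 -= -2·R1 → [0,0,-3,-6]
  R3 -= -3·R2 → [0,0,0,-3]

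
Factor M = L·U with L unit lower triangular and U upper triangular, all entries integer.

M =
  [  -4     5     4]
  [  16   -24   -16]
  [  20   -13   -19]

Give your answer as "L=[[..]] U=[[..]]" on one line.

  r1 -= -4·r0 → [0,-4,0]
  r2 -= -5·r0 → [0,12,1]
  r2 -= -3·r1 → [0,0,1]

L=[[1,0,0],[-4,1,0],[-5,-3,1]] U=[[-4,5,4],[0,-4,0],[0,0,1]]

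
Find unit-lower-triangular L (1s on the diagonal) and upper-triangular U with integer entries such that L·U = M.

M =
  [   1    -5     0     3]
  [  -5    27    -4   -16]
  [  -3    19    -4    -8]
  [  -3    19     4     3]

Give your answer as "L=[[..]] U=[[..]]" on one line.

L=[[1,0,0,0],[-5,1,0,0],[-3,2,1,0],[-3,2,3,1]] U=[[1,-5,0,3],[0,2,-4,-1],[0,0,4,3],[0,0,0,5]]

  R1 -= -5·R0 → [0,2,-4,-1]
  R2 -= -3·R0 → [0,4,-4,1]
  R3 -= -3·R0 → [0,4,4,12]
  R2 -= 2·R1 → [0,0,4,3]
  R3 -= 2·R1 → [0,0,12,14]
  R3 -= 3·R2 → [0,0,0,5]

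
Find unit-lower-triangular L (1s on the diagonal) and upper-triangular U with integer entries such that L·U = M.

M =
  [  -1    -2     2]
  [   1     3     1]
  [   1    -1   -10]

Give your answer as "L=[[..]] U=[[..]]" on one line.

L=[[1,0,0],[-1,1,0],[-1,-3,1]] U=[[-1,-2,2],[0,1,3],[0,0,1]]

  row1 -= -1·row0 → [0,1,3]
  row2 -= -1·row0 → [0,-3,-8]
  row2 -= -3·row1 → [0,0,1]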